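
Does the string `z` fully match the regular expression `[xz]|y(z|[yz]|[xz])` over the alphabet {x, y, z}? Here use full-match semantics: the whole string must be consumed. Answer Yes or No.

Yes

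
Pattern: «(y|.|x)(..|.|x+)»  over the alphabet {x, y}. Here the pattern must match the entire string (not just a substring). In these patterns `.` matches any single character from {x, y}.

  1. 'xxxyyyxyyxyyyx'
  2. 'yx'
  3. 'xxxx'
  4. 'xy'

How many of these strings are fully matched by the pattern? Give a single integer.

3

1 → no match
2 → match
3 → match
4 → match
Total matched: 3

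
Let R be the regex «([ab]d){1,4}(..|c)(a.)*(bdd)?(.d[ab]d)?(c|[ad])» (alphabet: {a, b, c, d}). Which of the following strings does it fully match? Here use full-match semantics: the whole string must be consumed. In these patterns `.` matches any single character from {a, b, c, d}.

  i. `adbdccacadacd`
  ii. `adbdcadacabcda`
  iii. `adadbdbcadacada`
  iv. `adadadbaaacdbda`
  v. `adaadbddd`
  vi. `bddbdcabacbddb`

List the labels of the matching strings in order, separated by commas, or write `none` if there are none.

i, iii, iv

i → match
ii → no match
iii → match
iv → match
v → no match
vi → no match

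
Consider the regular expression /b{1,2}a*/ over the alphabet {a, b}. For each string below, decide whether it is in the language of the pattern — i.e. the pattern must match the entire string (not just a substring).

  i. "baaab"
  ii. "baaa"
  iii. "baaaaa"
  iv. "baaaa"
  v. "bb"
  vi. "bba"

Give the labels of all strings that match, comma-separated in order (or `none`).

i → no match
ii → match
iii → match
iv → match
v → match
vi → match

ii, iii, iv, v, vi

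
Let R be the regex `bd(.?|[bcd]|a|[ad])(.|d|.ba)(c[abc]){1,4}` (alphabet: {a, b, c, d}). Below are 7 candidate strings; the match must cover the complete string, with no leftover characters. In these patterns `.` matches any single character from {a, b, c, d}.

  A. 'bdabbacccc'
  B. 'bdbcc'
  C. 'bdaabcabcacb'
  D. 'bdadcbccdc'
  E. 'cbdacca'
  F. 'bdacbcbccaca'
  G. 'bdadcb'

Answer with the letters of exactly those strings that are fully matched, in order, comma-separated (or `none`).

A, B, G

A. 'bdabbacccc' → match
B. 'bdbcc' → match
C. 'bdaabcabcacb' → no match
D. 'bdadcbccdc' → no match
E. 'cbdacca' → no match — must start with 'bd'
F. 'bdacbcbccaca' → no match
G. 'bdadcb' → match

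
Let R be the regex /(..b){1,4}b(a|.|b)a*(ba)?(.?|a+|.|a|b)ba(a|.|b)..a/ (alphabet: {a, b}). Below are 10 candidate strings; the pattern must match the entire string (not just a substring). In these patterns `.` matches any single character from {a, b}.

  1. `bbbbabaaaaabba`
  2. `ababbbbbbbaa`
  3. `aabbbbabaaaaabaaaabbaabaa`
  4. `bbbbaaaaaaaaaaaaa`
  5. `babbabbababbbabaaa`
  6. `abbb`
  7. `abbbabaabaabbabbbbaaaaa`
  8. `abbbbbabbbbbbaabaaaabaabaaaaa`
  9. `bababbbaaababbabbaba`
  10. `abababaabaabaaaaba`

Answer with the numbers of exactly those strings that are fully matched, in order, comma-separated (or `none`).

none

1 → no match
2 → no match
3 → no match
4 → no match
5 → no match
6 → no match — must end with `a`
7 → no match
8 → no match
9 → no match
10 → no match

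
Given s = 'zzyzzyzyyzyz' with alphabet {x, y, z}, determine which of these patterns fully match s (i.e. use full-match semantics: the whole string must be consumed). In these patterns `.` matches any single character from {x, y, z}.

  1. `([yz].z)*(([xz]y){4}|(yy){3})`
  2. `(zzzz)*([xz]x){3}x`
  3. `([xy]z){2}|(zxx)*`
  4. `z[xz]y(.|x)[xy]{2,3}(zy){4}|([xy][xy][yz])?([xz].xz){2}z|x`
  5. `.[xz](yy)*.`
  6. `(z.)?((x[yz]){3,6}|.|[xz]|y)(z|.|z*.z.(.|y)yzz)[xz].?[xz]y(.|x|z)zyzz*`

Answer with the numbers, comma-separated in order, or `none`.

6

1 → no match
2 → no match — must end with 'xx'
3 → no match
4 → no match
5 → no match
6 → match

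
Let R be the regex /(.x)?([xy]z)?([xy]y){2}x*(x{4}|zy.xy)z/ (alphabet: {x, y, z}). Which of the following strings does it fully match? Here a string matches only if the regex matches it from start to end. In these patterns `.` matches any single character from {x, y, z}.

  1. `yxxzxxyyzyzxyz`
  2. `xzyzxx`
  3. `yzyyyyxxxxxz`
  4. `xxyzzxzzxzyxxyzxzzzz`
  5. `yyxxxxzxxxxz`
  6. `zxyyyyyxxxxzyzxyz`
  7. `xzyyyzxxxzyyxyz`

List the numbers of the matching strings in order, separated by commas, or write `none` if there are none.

3

1 → no match
2. `xzyzxx` → no match — must end with `z`
3. `yzyyyyxxxxxz` → match
4 → no match
5. `yyxxxxzxxxxz` → no match
6 → no match
7 → no match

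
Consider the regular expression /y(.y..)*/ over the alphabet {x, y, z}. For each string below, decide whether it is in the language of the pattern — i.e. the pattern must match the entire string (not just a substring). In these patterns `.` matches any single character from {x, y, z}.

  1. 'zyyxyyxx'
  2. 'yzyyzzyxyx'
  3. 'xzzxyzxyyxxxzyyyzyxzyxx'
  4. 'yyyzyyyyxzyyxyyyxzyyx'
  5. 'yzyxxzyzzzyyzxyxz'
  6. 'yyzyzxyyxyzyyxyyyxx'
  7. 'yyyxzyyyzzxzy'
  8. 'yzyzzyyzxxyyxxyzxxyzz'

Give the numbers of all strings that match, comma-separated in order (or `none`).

1. 'zyyxyyxx' → no match — must start with 'y'
2. 'yzyyzzyxyx' → no match
3 → no match — must start with 'y'
4 → match
5 → match
6 → no match
7 → no match
8 → match

4, 5, 8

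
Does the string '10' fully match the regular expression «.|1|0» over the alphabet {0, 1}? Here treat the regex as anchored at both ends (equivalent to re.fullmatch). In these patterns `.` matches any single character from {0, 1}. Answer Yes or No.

No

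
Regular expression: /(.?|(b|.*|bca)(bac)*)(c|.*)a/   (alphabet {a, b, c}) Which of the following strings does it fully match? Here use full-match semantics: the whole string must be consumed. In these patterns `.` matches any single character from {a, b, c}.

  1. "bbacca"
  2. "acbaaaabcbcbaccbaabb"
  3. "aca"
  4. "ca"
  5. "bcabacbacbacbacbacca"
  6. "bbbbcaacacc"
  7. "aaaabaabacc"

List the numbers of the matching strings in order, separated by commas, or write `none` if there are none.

1 → match
2 → no match — must end with "a"
3 → match
4 → match
5 → match
6 → no match — must end with "a"
7 → no match — must end with "a"

1, 3, 4, 5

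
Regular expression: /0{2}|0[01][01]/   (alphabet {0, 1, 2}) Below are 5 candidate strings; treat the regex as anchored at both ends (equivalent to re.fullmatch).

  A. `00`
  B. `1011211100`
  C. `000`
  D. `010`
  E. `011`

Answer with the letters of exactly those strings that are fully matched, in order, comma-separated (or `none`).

A → match
B → no match — must start with `0`
C → match
D → match
E → match

A, C, D, E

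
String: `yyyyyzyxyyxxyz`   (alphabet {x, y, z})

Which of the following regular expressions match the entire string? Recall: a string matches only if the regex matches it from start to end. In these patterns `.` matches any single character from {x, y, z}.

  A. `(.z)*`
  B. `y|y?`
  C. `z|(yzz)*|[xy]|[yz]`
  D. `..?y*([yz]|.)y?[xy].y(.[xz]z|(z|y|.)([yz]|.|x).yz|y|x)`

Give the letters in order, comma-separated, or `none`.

A → no match
B → no match
C → no match
D → match

D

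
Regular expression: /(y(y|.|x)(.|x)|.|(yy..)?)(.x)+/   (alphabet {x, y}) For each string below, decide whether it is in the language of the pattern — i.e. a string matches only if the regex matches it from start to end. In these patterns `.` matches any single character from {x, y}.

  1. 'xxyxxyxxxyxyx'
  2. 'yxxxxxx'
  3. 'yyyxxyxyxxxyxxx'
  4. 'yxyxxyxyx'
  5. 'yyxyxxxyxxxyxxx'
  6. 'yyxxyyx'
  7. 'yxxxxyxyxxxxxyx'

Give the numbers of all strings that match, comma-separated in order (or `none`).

2, 3, 4, 5, 7

1 → no match
2 → match
3 → match
4 → match
5 → match
6 → no match
7 → match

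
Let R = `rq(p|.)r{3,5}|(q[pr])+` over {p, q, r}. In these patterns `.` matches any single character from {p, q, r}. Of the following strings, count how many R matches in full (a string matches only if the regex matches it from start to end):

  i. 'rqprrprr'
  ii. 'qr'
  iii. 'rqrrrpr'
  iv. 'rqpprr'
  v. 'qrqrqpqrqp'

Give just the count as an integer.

2

i → no match
ii → match
iii → no match
iv → no match
v → match
Total matched: 2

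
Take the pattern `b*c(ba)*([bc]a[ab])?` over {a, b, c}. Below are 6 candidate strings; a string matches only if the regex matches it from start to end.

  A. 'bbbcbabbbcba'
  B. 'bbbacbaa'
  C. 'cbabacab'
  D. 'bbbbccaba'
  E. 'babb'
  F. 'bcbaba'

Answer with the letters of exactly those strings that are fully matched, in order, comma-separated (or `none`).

A → no match
B → no match
C → match
D → no match
E → no match
F → match

C, F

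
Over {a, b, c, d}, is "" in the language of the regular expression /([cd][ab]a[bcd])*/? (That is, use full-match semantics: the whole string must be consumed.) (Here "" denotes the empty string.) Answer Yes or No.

Yes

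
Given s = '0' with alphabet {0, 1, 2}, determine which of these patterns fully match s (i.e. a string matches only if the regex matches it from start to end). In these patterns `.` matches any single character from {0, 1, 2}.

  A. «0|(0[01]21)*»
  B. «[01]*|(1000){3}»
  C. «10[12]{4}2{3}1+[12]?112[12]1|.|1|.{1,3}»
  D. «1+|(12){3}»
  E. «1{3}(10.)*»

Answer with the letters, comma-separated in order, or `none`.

A, B, C

A → match
B → match
C → match
D → no match
E → no match — must start with '1'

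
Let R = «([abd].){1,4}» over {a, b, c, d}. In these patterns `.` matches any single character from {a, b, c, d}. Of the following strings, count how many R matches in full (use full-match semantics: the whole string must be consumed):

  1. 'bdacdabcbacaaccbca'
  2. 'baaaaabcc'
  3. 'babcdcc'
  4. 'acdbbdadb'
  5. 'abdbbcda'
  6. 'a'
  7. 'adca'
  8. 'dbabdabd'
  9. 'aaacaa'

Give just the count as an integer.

3

1 → no match
2 → no match
3 → no match
4 → no match
5 → match
6 → no match
7 → no match
8 → match
9 → match
Total matched: 3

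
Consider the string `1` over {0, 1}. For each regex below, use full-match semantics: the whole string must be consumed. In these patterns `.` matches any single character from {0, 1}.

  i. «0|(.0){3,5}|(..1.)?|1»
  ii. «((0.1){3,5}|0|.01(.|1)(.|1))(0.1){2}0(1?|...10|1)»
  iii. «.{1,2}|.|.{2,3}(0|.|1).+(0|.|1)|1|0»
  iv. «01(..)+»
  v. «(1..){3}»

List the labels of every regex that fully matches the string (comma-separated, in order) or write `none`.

i, iii

i → match
ii → no match
iii → match
iv → no match — must start with `01`
v → no match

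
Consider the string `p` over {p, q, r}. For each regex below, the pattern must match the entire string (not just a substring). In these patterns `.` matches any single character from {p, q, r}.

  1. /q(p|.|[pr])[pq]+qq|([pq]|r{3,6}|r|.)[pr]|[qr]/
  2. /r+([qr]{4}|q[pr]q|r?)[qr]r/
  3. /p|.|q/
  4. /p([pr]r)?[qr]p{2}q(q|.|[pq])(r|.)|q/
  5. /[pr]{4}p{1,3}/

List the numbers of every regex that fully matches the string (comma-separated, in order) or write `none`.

3

1 → no match
2 → no match — must start with `r`
3 → match
4 → no match
5 → no match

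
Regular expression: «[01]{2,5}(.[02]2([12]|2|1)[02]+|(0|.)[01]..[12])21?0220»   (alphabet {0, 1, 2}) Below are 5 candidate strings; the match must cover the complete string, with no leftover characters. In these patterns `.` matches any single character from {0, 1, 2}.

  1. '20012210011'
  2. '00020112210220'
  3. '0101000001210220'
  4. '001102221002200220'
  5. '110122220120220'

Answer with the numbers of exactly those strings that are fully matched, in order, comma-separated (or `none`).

1 → no match — must end with '0220'
2 → match
3 → match
4 → no match
5 → no match

2, 3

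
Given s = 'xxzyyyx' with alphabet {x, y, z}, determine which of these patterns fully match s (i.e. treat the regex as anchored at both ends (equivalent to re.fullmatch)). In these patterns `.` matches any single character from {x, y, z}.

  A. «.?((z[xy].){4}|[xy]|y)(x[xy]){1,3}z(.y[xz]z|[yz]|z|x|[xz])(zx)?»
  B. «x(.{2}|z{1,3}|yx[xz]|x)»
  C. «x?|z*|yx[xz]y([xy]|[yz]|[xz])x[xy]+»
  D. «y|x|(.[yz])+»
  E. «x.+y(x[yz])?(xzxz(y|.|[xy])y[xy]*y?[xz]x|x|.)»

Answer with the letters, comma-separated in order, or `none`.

E

A → no match
B → no match
C → no match
D → no match
E → match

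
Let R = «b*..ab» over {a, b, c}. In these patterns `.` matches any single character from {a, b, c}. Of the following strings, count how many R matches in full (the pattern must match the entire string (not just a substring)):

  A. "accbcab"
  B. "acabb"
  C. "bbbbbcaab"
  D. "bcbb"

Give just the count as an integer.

A → no match
B → no match — must end with "ab"
C → match
D → no match — must end with "ab"
Total matched: 1

1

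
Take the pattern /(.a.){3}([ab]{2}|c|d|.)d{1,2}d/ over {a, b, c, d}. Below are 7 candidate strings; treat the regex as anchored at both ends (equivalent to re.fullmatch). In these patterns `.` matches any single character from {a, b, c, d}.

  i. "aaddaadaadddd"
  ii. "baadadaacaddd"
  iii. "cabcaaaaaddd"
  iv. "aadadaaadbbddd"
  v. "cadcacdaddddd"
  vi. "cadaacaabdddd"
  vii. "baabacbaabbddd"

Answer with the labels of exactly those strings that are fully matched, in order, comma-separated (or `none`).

i → match
ii → match
iii. "cabcaaaaaddd" → match
iv → no match
v → match
vi → match
vii → match

i, ii, iii, v, vi, vii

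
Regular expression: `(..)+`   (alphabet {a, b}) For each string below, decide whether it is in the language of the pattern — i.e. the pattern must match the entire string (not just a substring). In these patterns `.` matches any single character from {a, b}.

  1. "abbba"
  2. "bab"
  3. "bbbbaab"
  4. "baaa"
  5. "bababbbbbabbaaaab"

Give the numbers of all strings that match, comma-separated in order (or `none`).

1 → no match
2 → no match
3 → no match
4 → match
5 → no match

4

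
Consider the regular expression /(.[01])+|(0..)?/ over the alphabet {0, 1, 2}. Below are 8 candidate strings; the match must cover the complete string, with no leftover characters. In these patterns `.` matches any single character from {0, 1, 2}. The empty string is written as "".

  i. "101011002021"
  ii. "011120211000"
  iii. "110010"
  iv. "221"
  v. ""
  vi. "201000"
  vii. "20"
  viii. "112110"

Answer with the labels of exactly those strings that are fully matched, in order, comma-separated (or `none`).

i. "101011002021" → match
ii. "011120211000" → match
iii. "110010" → match
iv. "221" → no match
v. "" → match
vi. "201000" → match
vii. "20" → match
viii. "112110" → match

i, ii, iii, v, vi, vii, viii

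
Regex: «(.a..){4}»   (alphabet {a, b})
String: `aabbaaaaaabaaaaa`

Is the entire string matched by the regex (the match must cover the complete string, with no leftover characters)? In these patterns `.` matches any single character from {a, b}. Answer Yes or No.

Yes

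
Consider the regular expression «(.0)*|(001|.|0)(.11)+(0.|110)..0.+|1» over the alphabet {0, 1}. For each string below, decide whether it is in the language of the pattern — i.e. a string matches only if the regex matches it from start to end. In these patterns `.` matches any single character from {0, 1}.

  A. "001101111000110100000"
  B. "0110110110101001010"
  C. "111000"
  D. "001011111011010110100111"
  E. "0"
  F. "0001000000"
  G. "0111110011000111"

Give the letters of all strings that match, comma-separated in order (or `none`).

A → no match
B → no match
C → no match
D → no match
E → no match
F → no match
G → no match

none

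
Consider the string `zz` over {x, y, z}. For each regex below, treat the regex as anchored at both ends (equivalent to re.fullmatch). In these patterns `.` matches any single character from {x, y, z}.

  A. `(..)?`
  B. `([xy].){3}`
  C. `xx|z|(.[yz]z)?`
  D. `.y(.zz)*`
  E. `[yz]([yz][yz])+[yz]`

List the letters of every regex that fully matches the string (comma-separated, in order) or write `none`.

A → match
B → no match
C → no match
D → no match
E → no match

A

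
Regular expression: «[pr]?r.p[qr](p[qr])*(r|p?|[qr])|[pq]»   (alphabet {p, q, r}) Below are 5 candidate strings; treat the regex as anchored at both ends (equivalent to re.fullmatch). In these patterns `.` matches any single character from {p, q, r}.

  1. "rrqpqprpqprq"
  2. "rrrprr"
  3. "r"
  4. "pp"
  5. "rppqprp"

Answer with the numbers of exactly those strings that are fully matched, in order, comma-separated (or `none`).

1, 2, 5

1 → match
2 → match
3 → no match
4 → no match
5 → match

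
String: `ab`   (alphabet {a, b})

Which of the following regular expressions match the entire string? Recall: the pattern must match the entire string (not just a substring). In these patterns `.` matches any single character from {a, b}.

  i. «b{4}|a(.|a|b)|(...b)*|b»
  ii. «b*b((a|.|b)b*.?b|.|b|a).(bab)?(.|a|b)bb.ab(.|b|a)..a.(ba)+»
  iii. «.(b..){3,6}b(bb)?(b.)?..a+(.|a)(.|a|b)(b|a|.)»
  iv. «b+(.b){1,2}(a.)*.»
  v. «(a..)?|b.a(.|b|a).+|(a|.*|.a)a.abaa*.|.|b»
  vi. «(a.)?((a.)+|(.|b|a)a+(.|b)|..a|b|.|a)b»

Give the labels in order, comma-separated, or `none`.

i, vi

i → match
ii → no match — must end with `ba`
iii → no match
iv → no match — must start with `b`
v → no match
vi → match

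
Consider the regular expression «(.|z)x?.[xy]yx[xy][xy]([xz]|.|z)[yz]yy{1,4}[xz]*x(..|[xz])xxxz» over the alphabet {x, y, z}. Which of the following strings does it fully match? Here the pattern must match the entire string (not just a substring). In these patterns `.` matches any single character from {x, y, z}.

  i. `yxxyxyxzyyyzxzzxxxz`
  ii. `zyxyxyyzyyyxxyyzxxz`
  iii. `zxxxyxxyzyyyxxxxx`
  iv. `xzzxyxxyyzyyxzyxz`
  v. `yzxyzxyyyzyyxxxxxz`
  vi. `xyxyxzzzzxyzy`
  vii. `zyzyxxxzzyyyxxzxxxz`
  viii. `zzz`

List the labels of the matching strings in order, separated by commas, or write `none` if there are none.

i → match
ii → no match — must end with `xxxz`
iii → no match — must end with `xxxz`
iv → no match — must end with `xxxz`
v → no match
vi → no match — must end with `xxxz`
vii → no match
viii. `zzz` → no match — must end with `xxxz`

i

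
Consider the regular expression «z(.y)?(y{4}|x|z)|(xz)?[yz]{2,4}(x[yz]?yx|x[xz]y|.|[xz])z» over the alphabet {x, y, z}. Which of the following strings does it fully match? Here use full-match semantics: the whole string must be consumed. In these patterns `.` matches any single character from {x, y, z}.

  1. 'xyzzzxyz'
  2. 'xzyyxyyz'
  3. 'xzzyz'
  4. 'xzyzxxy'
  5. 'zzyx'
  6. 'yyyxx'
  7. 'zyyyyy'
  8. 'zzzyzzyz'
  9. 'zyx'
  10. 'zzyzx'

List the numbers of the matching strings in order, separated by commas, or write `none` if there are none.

1. 'xyzzzxyz' → no match
2. 'xzyyxyyz' → no match
3. 'xzzyz' → no match
4. 'xzyzxxy' → no match
5. 'zzyx' → match
6. 'yyyxx' → no match
7. 'zyyyyy' → no match
8. 'zzzyzzyz' → no match
9. 'zyx' → no match
10. 'zzyzx' → no match

5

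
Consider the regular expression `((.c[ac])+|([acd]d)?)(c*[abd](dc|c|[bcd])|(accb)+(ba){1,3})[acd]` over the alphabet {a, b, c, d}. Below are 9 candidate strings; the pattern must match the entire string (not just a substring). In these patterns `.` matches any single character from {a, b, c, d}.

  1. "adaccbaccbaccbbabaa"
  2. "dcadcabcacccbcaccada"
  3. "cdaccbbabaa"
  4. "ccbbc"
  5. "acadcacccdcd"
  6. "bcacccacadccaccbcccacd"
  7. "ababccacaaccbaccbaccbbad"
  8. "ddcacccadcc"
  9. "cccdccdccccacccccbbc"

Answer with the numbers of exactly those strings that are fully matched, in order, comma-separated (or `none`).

1 → match
2 → match
3. "cdaccbbabaa" → match
4. "ccbbc" → match
5. "acadcacccdcd" → match
6 → match
7 → no match
8. "ddcacccadcc" → no match
9 → match

1, 2, 3, 4, 5, 6, 9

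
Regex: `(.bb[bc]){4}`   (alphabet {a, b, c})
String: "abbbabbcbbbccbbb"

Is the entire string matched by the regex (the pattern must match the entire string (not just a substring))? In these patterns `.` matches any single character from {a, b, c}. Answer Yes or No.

Yes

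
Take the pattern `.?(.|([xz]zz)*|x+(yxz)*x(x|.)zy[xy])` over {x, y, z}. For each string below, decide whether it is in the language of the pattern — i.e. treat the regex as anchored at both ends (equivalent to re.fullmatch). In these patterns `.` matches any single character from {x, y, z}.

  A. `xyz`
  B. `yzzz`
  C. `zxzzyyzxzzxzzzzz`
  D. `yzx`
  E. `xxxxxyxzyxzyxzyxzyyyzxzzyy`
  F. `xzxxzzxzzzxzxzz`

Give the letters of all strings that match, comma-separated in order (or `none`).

B

A → no match
B → match
C → no match
D → no match
E → no match
F → no match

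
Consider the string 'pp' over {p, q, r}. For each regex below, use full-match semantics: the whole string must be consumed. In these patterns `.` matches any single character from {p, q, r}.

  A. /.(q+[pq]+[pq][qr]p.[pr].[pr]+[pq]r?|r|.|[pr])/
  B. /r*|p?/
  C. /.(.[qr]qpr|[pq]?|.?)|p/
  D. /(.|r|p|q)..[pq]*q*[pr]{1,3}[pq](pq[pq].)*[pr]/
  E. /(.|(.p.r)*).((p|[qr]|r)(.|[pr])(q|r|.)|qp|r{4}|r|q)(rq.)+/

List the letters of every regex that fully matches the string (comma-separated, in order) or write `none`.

A, C

A → match
B → no match
C → match
D → no match
E → no match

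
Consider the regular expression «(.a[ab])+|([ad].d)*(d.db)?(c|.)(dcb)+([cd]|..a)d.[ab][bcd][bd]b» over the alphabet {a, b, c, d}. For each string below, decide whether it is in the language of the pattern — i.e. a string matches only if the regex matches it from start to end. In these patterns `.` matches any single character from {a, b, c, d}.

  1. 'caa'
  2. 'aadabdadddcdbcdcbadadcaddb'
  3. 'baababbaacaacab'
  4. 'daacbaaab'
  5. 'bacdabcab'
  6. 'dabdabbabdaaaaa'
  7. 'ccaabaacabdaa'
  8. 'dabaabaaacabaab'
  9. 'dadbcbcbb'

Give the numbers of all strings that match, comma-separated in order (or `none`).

1, 2, 3, 6, 8

1 → match
2 → match
3 → match
4 → no match
5 → no match
6 → match
7 → no match
8 → match
9 → no match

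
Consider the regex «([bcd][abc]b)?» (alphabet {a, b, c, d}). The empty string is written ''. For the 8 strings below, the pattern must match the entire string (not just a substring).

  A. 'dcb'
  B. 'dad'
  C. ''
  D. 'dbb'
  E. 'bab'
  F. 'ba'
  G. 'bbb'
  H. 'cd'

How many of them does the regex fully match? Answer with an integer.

A → match
B → no match
C → match
D → match
E → match
F → no match
G → match
H → no match
Total matched: 5

5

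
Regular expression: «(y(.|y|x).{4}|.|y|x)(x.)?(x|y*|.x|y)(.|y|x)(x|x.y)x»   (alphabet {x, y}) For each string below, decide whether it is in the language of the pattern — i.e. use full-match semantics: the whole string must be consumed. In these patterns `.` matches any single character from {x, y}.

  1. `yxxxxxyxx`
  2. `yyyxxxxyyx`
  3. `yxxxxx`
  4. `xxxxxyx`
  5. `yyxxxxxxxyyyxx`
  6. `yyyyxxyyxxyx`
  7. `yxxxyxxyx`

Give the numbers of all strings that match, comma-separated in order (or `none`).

1, 3, 4, 6, 7

1 → match
2 → no match
3 → match
4 → match
5 → no match
6 → match
7 → match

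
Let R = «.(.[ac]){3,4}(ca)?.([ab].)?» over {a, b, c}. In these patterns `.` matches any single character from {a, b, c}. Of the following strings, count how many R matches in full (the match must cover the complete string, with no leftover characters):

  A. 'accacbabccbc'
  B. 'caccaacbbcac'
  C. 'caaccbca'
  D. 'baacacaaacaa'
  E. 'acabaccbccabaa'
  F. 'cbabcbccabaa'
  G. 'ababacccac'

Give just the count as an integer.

6

A → match
B → no match
C → match
D → match
E → match
F → match
G → match
Total matched: 6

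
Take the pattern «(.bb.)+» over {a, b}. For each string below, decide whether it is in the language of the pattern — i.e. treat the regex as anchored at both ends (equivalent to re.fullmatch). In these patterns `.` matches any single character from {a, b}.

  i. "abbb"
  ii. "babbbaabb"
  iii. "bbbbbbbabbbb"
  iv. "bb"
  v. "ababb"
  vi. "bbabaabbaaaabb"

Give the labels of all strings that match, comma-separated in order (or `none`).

i, iii

i. "abbb" → match
ii. "babbbaabb" → no match
iii. "bbbbbbbabbbb" → match
iv. "bb" → no match
v. "ababb" → no match
vi → no match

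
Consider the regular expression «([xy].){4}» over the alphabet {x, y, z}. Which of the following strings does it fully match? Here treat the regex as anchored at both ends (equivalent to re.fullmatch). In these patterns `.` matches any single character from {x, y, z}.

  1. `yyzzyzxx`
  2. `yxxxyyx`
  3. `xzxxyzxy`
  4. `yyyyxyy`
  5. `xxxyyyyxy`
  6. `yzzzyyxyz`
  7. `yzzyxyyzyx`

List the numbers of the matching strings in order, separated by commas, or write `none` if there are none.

3

1 → no match
2 → no match
3 → match
4 → no match
5 → no match
6 → no match
7 → no match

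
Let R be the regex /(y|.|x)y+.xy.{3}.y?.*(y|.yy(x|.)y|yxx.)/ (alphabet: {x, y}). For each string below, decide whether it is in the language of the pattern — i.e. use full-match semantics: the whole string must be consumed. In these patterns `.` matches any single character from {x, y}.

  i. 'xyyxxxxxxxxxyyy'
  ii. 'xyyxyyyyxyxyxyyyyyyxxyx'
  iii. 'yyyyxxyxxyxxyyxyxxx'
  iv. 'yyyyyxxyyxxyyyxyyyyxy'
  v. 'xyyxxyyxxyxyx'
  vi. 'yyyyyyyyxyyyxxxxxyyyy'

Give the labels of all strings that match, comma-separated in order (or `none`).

i → no match
ii → no match
iii → match
iv → match
v → no match
vi → match

iii, iv, vi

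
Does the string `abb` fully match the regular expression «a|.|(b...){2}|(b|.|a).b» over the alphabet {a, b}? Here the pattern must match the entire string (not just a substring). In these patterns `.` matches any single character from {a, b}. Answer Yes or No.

Yes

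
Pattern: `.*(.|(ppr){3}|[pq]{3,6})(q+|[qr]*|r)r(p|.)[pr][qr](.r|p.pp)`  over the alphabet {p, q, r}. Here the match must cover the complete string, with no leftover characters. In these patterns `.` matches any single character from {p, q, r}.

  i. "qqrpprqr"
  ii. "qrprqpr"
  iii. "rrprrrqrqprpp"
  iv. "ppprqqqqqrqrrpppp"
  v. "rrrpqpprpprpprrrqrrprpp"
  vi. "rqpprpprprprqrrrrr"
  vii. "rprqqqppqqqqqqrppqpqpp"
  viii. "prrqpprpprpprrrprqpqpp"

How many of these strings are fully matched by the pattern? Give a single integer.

7

i → match
ii → match
iii → match
iv → match
v → match
vi → no match
vii → match
viii → match
Total matched: 7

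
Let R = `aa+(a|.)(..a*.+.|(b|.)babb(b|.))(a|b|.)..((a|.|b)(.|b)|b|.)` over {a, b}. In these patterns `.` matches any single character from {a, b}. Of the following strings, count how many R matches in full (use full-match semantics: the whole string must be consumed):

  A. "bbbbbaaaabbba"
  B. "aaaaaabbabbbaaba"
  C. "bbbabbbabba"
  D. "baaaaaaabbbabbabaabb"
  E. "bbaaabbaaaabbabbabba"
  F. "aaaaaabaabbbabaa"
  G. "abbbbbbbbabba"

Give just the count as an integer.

A → no match — must start with "aa"
B → match
C. "bbbabbbabba" → no match — must start with "aa"
D → no match — must start with "aa"
E → no match — must start with "aa"
F → match
G → no match — must start with "aa"
Total matched: 2

2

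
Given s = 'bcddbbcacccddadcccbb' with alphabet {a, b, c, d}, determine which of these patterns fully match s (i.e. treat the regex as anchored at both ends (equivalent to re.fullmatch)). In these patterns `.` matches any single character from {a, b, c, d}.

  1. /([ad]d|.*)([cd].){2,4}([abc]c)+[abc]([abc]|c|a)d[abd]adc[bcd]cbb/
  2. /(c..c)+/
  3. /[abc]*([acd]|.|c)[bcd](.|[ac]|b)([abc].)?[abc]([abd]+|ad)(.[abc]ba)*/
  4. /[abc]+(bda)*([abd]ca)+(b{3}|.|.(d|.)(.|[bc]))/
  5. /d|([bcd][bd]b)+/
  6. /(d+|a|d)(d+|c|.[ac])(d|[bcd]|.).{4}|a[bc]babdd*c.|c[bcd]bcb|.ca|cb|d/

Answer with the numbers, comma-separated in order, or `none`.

1 → match
2 → no match — must start with 'c'
3 → no match
4 → no match
5 → no match
6 → no match

1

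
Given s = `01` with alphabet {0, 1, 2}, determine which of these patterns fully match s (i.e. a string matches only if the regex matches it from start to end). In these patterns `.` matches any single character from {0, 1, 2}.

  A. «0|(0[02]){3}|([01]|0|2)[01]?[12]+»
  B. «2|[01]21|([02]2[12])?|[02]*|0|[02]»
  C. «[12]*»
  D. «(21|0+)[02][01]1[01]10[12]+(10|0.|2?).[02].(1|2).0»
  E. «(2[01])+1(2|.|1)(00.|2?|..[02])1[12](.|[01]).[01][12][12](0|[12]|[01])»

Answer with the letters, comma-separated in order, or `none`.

A

A → match
B → no match
C → no match
D → no match — must end with `0`
E → no match — must start with `2`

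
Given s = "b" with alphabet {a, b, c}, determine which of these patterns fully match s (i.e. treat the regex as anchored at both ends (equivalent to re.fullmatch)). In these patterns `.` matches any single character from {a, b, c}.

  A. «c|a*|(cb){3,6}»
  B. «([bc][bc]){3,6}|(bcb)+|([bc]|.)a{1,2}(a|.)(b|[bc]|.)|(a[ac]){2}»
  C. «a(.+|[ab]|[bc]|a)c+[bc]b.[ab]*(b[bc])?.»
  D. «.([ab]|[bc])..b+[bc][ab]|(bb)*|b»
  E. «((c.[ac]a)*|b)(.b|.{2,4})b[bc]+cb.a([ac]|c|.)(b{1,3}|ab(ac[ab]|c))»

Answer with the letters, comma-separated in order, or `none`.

D

A → no match
B → no match
C → no match — must start with "a"
D → match
E → no match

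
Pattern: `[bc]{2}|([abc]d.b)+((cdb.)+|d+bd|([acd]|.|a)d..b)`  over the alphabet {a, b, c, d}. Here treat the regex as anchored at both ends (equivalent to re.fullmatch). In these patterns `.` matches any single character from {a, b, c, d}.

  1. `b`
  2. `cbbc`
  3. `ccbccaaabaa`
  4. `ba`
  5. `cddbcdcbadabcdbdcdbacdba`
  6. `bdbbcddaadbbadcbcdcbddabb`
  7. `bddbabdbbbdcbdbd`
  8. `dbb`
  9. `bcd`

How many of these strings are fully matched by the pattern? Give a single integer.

1

1 → no match
2 → no match
3 → no match
4 → no match
5 → match
6 → no match
7 → no match
8 → no match
9 → no match
Total matched: 1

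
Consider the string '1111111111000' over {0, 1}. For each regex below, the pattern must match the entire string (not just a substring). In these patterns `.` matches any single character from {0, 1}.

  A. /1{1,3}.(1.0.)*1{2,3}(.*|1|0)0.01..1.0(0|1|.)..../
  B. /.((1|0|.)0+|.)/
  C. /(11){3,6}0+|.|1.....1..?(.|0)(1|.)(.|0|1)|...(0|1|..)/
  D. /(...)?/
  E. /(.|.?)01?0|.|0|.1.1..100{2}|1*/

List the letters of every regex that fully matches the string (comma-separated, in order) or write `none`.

A → no match
B → no match
C → match
D → no match
E → no match

C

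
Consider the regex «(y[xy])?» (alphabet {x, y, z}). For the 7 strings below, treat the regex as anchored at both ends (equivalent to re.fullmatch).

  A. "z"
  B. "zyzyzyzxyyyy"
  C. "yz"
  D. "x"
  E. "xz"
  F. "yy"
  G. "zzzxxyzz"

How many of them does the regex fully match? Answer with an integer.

A → no match
B → no match
C → no match
D → no match
E → no match
F → match
G → no match
Total matched: 1

1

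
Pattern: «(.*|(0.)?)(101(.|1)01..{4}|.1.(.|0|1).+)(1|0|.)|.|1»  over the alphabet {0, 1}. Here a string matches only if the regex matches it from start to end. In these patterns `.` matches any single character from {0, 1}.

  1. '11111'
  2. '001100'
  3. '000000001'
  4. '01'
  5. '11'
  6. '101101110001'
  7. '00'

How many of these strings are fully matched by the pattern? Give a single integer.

1

1 → no match
2 → no match
3 → no match
4 → no match
5 → no match
6 → match
7 → no match
Total matched: 1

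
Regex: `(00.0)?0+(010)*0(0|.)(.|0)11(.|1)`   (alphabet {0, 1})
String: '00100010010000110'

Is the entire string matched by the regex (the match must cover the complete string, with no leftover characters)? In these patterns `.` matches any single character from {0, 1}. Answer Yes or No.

Yes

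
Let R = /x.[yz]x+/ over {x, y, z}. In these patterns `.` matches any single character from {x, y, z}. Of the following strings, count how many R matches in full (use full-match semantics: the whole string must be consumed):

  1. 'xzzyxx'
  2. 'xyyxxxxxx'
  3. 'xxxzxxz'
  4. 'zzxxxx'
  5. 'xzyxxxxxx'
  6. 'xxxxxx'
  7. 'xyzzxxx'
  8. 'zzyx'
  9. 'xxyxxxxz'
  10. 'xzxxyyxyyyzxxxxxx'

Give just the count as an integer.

1 → no match
2 → match
3 → no match — must end with 'x'
4 → no match — must start with 'x'
5 → match
6 → no match
7 → no match
8 → no match — must start with 'x'
9 → no match — must end with 'x'
10 → no match
Total matched: 2

2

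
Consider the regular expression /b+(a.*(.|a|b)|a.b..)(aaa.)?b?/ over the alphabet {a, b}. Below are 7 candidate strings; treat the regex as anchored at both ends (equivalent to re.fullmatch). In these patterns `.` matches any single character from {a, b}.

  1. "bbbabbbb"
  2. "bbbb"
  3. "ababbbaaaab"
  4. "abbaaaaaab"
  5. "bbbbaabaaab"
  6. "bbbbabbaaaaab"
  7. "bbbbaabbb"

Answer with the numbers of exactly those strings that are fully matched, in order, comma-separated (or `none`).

1. "bbbabbbb" → match
2. "bbbb" → no match
3. "ababbbaaaab" → no match — must start with "b"
4. "abbaaaaaab" → no match — must start with "b"
5. "bbbbaabaaab" → match
6 → match
7. "bbbbaabbb" → match

1, 5, 6, 7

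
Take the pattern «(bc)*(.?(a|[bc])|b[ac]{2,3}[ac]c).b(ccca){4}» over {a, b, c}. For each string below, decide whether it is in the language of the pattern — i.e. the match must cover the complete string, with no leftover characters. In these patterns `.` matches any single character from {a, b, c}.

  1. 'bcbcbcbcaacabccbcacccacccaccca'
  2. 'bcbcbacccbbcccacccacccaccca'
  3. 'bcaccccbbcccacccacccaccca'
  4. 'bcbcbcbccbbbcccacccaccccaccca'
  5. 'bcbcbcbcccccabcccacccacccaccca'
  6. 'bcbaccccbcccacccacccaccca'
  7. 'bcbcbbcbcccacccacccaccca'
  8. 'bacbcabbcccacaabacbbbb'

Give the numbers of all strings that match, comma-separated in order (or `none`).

1 → no match
2 → match
3 → no match
4 → no match
5 → match
6 → match
7 → match
8 → no match — must end with 'ccca'

2, 5, 6, 7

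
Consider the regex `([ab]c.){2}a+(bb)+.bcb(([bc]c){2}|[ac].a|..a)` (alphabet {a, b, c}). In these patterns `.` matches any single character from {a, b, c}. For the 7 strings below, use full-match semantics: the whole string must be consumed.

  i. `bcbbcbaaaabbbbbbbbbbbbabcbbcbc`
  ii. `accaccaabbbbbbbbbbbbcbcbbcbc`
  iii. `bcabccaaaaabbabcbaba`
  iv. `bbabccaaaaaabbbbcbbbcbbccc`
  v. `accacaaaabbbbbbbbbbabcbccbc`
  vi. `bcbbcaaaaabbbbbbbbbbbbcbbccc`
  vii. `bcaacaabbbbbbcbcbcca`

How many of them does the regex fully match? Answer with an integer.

i → match
ii → match
iii → match
iv → no match
v → match
vi → match
vii → match
Total matched: 6

6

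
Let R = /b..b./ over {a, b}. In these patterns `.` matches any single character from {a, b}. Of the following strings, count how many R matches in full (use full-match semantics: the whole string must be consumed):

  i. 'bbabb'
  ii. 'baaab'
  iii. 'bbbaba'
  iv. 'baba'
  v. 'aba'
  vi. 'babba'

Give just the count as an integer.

2

i → match
ii → no match
iii → no match
iv → no match
v → no match — must start with 'b'
vi → match
Total matched: 2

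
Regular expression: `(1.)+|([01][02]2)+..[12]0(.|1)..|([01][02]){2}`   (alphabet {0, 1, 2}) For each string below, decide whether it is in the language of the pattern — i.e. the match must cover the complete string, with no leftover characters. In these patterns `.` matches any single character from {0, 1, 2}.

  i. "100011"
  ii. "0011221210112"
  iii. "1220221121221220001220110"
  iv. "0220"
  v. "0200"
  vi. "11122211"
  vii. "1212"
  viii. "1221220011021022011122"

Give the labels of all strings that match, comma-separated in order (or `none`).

v, vii

i → no match
ii → no match
iii → no match
iv → no match
v → match
vi → no match
vii → match
viii → no match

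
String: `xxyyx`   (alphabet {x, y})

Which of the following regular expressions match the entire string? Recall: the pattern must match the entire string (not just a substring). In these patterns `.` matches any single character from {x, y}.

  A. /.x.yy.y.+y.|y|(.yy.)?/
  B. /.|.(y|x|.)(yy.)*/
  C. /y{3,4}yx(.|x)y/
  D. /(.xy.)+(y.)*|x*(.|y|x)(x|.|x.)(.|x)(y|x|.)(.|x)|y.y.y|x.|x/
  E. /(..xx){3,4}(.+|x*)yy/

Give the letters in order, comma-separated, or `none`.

B, D

A → no match
B → match
C → no match — must start with `y`
D → match
E → no match — must end with `yy`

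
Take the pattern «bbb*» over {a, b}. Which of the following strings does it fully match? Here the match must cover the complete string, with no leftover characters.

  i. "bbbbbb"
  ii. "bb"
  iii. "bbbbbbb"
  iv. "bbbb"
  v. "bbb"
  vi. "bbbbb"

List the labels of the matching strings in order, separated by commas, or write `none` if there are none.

i, ii, iii, iv, v, vi

i → match
ii → match
iii → match
iv → match
v → match
vi → match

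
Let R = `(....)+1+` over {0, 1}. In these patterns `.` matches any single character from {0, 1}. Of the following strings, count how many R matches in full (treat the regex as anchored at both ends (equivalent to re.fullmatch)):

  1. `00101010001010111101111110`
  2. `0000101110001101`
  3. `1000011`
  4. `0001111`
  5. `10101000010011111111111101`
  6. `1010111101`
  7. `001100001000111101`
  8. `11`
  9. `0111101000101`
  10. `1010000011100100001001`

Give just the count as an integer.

2

1 → no match — must end with `1`
2 → no match
3 → no match
4 → match
5 → no match
6 → no match
7 → no match
8 → no match
9 → match
10 → no match
Total matched: 2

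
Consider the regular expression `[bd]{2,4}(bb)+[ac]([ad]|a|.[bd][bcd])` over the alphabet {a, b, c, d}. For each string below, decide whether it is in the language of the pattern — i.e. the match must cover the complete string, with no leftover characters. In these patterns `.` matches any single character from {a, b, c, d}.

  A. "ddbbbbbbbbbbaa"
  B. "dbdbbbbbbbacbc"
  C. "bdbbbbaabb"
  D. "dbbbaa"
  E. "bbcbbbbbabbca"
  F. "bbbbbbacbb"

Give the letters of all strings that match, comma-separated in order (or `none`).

A, B, C, D, F

A → match
B → match
C. "bdbbbbaabb" → match
D. "dbbbaa" → match
E → no match
F. "bbbbbbacbb" → match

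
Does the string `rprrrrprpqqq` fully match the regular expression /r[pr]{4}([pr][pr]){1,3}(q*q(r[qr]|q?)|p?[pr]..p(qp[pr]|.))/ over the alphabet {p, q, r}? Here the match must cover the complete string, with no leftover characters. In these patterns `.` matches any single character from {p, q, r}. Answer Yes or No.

Yes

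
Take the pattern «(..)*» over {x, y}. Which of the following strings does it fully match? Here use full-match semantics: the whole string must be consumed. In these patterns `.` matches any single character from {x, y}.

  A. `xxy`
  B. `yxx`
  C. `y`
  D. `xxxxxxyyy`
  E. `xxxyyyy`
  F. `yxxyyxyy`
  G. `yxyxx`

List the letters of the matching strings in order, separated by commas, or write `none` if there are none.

F

A → no match
B → no match
C → no match
D → no match
E → no match
F → match
G → no match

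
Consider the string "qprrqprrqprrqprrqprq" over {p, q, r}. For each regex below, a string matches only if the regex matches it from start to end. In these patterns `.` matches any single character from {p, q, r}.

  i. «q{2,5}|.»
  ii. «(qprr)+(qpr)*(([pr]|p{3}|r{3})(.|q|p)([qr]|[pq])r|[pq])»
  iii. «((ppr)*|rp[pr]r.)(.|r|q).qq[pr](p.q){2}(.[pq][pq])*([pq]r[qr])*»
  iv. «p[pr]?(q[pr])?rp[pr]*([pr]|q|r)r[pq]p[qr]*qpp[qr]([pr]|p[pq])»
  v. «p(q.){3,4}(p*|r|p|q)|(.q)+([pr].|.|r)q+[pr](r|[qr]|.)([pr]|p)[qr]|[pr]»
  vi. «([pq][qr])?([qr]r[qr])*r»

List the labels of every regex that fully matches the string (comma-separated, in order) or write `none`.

ii

i → no match
ii → match
iii → no match
iv → no match — must start with "p"
v → no match
vi → no match — must end with "r"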